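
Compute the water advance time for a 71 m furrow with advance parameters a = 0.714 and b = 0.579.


t = (L/a)^(1/b)
t = (71/0.714)^(1/0.579)
t = 99.439776^(1/0.579)

2818.4966 min


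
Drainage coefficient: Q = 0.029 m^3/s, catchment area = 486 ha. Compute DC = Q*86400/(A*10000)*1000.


DC = Q * 86400 / (A * 10000) * 1000
DC = 0.029 * 86400 / (486 * 10000) * 1000
DC = 2505600.0000 / 4860000

0.5156 mm/day


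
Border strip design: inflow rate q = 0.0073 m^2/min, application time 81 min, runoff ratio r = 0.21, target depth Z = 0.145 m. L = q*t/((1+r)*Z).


L = q*t/((1+r)*Z)
L = 0.0073*81/((1+0.21)*0.145)
L = 0.5913/0.17545

3.3702 m


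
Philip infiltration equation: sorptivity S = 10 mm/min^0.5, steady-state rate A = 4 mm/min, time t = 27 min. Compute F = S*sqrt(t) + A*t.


F = S*sqrt(t) + A*t
F = 10*sqrt(27) + 4*27
F = 10*5.196152 + 108

159.9615 mm


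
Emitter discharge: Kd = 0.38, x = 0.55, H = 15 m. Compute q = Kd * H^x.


q = Kd * H^x = 0.38 * 15^0.55 = 0.38 * 4.434556

1.6851 L/h


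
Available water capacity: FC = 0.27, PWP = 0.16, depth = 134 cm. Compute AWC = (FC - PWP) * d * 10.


AWC = (FC - PWP) * d * 10
AWC = (0.27 - 0.16) * 134 * 10
AWC = 0.1100 * 134 * 10

147.4000 mm


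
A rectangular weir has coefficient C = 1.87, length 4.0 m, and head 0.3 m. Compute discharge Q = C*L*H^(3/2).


Q = C * L * H^(3/2) = 1.87 * 4.0 * 0.3^1.5 = 1.87 * 4.0 * 0.164317

1.2291 m^3/s


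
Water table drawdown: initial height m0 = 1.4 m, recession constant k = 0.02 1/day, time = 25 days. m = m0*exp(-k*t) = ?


m = m0 * exp(-k*t)
m = 1.4 * exp(-0.02 * 25)
m = 1.4 * exp(-0.5000)

0.8491 m


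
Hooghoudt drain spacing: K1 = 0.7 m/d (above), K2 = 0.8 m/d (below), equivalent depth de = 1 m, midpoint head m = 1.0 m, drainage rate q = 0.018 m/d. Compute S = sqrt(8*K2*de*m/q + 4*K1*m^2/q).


S^2 = 8*K2*de*m/q + 4*K1*m^2/q
S^2 = 8*0.8*1*1.0/0.018 + 4*0.7*1.0^2/0.018
S = sqrt(511.1111)

22.6078 m


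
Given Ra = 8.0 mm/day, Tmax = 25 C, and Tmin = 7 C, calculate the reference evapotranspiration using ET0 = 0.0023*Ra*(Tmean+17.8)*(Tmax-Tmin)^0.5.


Tmean = (Tmax + Tmin)/2 = (25 + 7)/2 = 16.0
ET0 = 0.0023 * 8.0 * (16.0 + 17.8) * sqrt(25 - 7)
ET0 = 0.0023 * 8.0 * 33.8 * 4.242641

2.6386 mm/day


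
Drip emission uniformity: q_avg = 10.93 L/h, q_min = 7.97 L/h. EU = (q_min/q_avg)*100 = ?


EU = (q_min/q_avg)*100 = (7.97/10.93)*100 = 72.9186%

72.9186 %


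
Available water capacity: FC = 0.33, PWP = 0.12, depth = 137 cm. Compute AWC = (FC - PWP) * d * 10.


AWC = (FC - PWP) * d * 10
AWC = (0.33 - 0.12) * 137 * 10
AWC = 0.2100 * 137 * 10

287.7000 mm


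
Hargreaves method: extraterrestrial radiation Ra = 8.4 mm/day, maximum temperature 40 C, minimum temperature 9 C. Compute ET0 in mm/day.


Tmean = (Tmax + Tmin)/2 = (40 + 9)/2 = 24.5
ET0 = 0.0023 * 8.4 * (24.5 + 17.8) * sqrt(40 - 9)
ET0 = 0.0023 * 8.4 * 42.3 * 5.567764

4.5502 mm/day


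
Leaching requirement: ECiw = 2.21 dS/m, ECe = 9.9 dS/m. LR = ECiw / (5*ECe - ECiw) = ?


LR = ECiw / (5*ECe - ECiw)
LR = 2.21 / (5*9.9 - 2.21)
LR = 2.21 / 47.2900

0.0467


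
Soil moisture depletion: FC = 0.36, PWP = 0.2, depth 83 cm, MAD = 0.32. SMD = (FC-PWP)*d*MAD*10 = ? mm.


SMD = (FC - PWP) * d * MAD * 10
SMD = (0.36 - 0.2) * 83 * 0.32 * 10
SMD = 0.1600 * 83 * 0.32 * 10

42.4960 mm


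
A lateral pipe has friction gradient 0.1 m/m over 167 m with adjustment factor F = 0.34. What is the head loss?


hf = J * L * F = 0.1 * 167 * 0.34 = 5.6780 m

5.6780 m


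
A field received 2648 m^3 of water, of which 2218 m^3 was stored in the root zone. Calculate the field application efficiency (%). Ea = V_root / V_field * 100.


Ea = V_root / V_field * 100 = 2218 / 2648 * 100 = 83.7613%

83.7613 %


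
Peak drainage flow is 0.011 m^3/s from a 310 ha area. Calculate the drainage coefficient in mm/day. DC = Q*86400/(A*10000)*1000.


DC = Q * 86400 / (A * 10000) * 1000
DC = 0.011 * 86400 / (310 * 10000) * 1000
DC = 950400.0000 / 3100000

0.3066 mm/day


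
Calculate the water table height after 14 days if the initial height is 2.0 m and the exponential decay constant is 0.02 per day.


m = m0 * exp(-k*t)
m = 2.0 * exp(-0.02 * 14)
m = 2.0 * exp(-0.2800)

1.5116 m


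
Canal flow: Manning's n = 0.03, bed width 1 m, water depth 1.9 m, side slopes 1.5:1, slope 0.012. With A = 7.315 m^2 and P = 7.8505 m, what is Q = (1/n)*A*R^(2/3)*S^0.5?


R = A/P = 7.315/7.8505 = 0.931788
Q = (1/0.03) * 7.315 * 0.931788^(2/3) * 0.012^0.5

25.4817 m^3/s


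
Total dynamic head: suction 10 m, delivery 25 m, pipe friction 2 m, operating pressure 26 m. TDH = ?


TDH = Hs + Hd + hf + Hp = 10 + 25 + 2 + 26 = 63

63 m


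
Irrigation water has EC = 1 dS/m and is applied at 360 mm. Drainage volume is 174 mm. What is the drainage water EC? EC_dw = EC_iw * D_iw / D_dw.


EC_dw = EC_iw * D_iw / D_dw
EC_dw = 1 * 360 / 174
EC_dw = 360 / 174

2.0690 dS/m


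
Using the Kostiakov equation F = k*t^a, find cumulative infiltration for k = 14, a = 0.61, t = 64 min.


F = k * t^a = 14 * 64^0.61
F = 14 * 12.640661

176.9693 mm


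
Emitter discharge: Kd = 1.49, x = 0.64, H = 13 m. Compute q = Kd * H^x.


q = Kd * H^x = 1.49 * 13^0.64 = 1.49 * 5.163257

7.6933 L/h


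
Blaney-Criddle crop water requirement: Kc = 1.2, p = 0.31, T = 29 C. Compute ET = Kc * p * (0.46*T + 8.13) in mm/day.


ET = Kc * p * (0.46*T + 8.13)
ET = 1.2 * 0.31 * (0.46*29 + 8.13)
ET = 1.2 * 0.31 * 21.4700

7.9868 mm/day


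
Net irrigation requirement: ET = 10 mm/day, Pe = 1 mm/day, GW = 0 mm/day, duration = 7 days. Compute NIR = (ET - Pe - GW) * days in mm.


Daily deficit = ET - Pe - GW = 10 - 1 - 0 = 9 mm/day
NIR = 9 * 7 = 63 mm

63.0000 mm


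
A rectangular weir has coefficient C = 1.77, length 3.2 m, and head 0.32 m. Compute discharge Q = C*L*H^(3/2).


Q = C * L * H^(3/2) = 1.77 * 3.2 * 0.32^1.5 = 1.77 * 3.2 * 0.181019

1.0253 m^3/s


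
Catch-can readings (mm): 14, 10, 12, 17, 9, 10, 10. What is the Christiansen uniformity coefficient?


mean = 11.714286 mm
MAD = 2.244898 mm
CU = (1 - 2.244898/11.714286)*100

80.8362 %


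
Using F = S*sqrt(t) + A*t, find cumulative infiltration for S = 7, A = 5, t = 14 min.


F = S*sqrt(t) + A*t
F = 7*sqrt(14) + 5*14
F = 7*3.741657 + 70

96.1916 mm


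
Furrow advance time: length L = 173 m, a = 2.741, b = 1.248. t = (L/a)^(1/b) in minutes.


t = (L/a)^(1/b)
t = (173/2.741)^(1/1.248)
t = 63.115651^(1/1.248)

27.6960 min


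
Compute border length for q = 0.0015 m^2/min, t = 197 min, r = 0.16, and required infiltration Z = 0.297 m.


L = q*t/((1+r)*Z)
L = 0.0015*197/((1+0.16)*0.297)
L = 0.2955/0.34452

0.8577 m


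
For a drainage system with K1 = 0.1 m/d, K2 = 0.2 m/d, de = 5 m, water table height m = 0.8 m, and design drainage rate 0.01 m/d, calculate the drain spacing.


S^2 = 8*K2*de*m/q + 4*K1*m^2/q
S^2 = 8*0.2*5*0.8/0.01 + 4*0.1*0.8^2/0.01
S = sqrt(665.6000)

25.7992 m


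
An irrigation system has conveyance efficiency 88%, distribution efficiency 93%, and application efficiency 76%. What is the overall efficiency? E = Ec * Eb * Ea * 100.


Ec = 0.88, Eb = 0.93, Ea = 0.76
E = 0.88 * 0.93 * 0.76 * 100 = 62.1984%

62.1984 %


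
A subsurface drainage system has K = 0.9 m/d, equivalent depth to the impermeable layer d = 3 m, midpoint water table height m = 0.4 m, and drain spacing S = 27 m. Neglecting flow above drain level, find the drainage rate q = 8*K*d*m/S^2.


q = 8*K*d*m/S^2
q = 8*0.9*3*0.4/27^2
q = 8.6400 / 729

0.0119 m/d


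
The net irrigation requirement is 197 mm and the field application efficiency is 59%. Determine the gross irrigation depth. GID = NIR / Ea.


Ea = 59% = 0.59
GID = NIR / Ea = 197 / 0.59 = 333.8983 mm

333.8983 mm


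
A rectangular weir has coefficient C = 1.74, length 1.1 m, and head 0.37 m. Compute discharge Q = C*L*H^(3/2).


Q = C * L * H^(3/2) = 1.74 * 1.1 * 0.37^1.5 = 1.74 * 1.1 * 0.225062

0.4308 m^3/s


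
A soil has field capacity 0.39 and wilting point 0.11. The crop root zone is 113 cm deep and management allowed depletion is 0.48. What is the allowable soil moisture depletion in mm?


SMD = (FC - PWP) * d * MAD * 10
SMD = (0.39 - 0.11) * 113 * 0.48 * 10
SMD = 0.2800 * 113 * 0.48 * 10

151.8720 mm


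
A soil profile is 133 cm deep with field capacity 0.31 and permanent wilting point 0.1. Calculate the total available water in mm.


AWC = (FC - PWP) * d * 10
AWC = (0.31 - 0.1) * 133 * 10
AWC = 0.2100 * 133 * 10

279.3000 mm


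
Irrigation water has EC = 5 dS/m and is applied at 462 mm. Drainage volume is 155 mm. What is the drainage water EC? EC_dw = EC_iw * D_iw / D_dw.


EC_dw = EC_iw * D_iw / D_dw
EC_dw = 5 * 462 / 155
EC_dw = 2310 / 155

14.9032 dS/m


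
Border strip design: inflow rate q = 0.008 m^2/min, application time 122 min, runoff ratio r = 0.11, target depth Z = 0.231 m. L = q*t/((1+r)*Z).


L = q*t/((1+r)*Z)
L = 0.008*122/((1+0.11)*0.231)
L = 0.976/0.25641

3.8064 m


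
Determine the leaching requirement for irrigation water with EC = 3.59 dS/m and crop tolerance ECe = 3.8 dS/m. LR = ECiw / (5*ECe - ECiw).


LR = ECiw / (5*ECe - ECiw)
LR = 3.59 / (5*3.8 - 3.59)
LR = 3.59 / 15.4100

0.2330


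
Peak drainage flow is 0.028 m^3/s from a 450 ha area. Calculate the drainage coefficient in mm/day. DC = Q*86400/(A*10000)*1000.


DC = Q * 86400 / (A * 10000) * 1000
DC = 0.028 * 86400 / (450 * 10000) * 1000
DC = 2419200.0000 / 4500000

0.5376 mm/day


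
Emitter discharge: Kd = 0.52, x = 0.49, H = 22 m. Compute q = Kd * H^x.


q = Kd * H^x = 0.52 * 22^0.49 = 0.52 * 4.547651

2.3648 L/h


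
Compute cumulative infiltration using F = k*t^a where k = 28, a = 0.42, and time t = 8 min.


F = k * t^a = 28 * 8^0.42
F = 28 * 2.394957

67.0588 mm


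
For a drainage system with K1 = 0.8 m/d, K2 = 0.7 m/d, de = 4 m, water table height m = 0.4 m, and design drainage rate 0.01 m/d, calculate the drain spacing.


S^2 = 8*K2*de*m/q + 4*K1*m^2/q
S^2 = 8*0.7*4*0.4/0.01 + 4*0.8*0.4^2/0.01
S = sqrt(947.2000)

30.7766 m


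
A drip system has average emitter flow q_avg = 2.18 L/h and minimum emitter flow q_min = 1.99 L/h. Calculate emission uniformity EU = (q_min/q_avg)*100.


EU = (q_min/q_avg)*100 = (1.99/2.18)*100 = 91.2844%

91.2844 %


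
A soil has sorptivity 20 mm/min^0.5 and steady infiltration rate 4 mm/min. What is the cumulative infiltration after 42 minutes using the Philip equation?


F = S*sqrt(t) + A*t
F = 20*sqrt(42) + 4*42
F = 20*6.480741 + 168

297.6148 mm


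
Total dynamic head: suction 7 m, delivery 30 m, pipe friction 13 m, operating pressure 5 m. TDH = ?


TDH = Hs + Hd + hf + Hp = 7 + 30 + 13 + 5 = 55

55 m


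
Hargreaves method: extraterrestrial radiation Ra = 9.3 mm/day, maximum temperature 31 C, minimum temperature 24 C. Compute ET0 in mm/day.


Tmean = (Tmax + Tmin)/2 = (31 + 24)/2 = 27.5
ET0 = 0.0023 * 9.3 * (27.5 + 17.8) * sqrt(31 - 24)
ET0 = 0.0023 * 9.3 * 45.3 * 2.645751

2.5636 mm/day


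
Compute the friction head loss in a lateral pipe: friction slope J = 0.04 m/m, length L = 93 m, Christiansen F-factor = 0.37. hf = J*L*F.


hf = J * L * F = 0.04 * 93 * 0.37 = 1.3764 m

1.3764 m


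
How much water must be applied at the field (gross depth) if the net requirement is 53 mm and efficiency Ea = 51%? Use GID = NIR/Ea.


Ea = 51% = 0.51
GID = NIR / Ea = 53 / 0.51 = 103.9216 mm

103.9216 mm


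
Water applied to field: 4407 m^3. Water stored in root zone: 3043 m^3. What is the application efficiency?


Ea = V_root / V_field * 100 = 3043 / 4407 * 100 = 69.0492%

69.0492 %


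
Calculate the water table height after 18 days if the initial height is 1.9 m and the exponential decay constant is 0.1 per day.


m = m0 * exp(-k*t)
m = 1.9 * exp(-0.1 * 18)
m = 1.9 * exp(-1.8000)

0.3141 m


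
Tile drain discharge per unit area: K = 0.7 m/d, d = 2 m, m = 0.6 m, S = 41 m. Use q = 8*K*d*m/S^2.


q = 8*K*d*m/S^2
q = 8*0.7*2*0.6/41^2
q = 6.7200 / 1681

0.0040 m/d


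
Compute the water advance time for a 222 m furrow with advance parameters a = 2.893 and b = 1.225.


t = (L/a)^(1/b)
t = (222/2.893)^(1/1.225)
t = 76.736951^(1/1.225)

34.5764 min


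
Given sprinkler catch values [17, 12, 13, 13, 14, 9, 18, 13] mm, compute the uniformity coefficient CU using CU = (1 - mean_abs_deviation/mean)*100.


mean = 13.625000 mm
MAD = 2.031250 mm
CU = (1 - 2.031250/13.625000)*100

85.0917 %


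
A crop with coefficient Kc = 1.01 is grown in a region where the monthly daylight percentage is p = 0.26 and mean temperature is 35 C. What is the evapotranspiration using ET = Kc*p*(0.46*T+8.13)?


ET = Kc * p * (0.46*T + 8.13)
ET = 1.01 * 0.26 * (0.46*35 + 8.13)
ET = 1.01 * 0.26 * 24.2300

6.3628 mm/day


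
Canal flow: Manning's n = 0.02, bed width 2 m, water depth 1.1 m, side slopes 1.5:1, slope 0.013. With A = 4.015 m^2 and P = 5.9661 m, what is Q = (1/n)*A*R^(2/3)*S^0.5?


R = A/P = 4.015/5.9661 = 0.672969
Q = (1/0.02) * 4.015 * 0.672969^(2/3) * 0.013^0.5

17.5775 m^3/s


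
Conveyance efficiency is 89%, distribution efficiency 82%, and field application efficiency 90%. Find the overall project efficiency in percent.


Ec = 0.89, Eb = 0.82, Ea = 0.9
E = 0.89 * 0.82 * 0.9 * 100 = 65.6820%

65.6820 %


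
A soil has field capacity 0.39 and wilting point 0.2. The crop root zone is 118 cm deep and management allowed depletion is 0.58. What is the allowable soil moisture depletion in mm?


SMD = (FC - PWP) * d * MAD * 10
SMD = (0.39 - 0.2) * 118 * 0.58 * 10
SMD = 0.1900 * 118 * 0.58 * 10

130.0360 mm


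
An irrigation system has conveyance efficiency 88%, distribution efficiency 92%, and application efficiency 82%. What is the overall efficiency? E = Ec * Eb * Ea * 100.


Ec = 0.88, Eb = 0.92, Ea = 0.82
E = 0.88 * 0.92 * 0.82 * 100 = 66.3872%

66.3872 %


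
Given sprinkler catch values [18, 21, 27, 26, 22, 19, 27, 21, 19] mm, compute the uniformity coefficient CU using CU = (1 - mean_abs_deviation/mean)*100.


mean = 22.222222 mm
MAD = 2.962963 mm
CU = (1 - 2.962963/22.222222)*100

86.6667 %


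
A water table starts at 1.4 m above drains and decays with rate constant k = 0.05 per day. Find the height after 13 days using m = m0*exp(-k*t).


m = m0 * exp(-k*t)
m = 1.4 * exp(-0.05 * 13)
m = 1.4 * exp(-0.6500)

0.7309 m


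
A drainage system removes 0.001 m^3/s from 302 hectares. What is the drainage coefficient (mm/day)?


DC = Q * 86400 / (A * 10000) * 1000
DC = 0.001 * 86400 / (302 * 10000) * 1000
DC = 86400.0000 / 3020000

0.0286 mm/day


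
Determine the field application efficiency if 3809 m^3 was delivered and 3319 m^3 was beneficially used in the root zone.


Ea = V_root / V_field * 100 = 3319 / 3809 * 100 = 87.1357%

87.1357 %


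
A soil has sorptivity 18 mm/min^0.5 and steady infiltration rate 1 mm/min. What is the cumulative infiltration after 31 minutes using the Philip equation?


F = S*sqrt(t) + A*t
F = 18*sqrt(31) + 1*31
F = 18*5.567764 + 31

131.2198 mm


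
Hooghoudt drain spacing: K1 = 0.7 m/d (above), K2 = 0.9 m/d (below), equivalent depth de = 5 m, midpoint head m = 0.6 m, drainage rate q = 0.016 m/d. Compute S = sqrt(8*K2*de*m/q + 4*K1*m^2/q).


S^2 = 8*K2*de*m/q + 4*K1*m^2/q
S^2 = 8*0.9*5*0.6/0.016 + 4*0.7*0.6^2/0.016
S = sqrt(1413.0000)

37.5899 m


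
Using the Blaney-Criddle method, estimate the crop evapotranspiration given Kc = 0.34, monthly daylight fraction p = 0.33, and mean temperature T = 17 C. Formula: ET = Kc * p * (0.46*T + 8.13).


ET = Kc * p * (0.46*T + 8.13)
ET = 0.34 * 0.33 * (0.46*17 + 8.13)
ET = 0.34 * 0.33 * 15.9500

1.7896 mm/day


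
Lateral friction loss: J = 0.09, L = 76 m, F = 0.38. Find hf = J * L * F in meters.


hf = J * L * F = 0.09 * 76 * 0.38 = 2.5992 m

2.5992 m


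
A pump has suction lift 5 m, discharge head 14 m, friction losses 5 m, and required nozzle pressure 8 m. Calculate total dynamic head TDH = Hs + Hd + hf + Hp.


TDH = Hs + Hd + hf + Hp = 5 + 14 + 5 + 8 = 32

32 m


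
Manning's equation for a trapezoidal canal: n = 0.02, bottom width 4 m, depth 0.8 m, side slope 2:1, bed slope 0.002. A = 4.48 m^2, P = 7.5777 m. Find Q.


R = A/P = 4.48/7.5777 = 0.591208
Q = (1/0.02) * 4.48 * 0.591208^(2/3) * 0.002^0.5

7.0565 m^3/s


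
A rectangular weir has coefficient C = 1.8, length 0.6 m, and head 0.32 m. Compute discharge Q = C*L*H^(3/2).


Q = C * L * H^(3/2) = 1.8 * 0.6 * 0.32^1.5 = 1.8 * 0.6 * 0.181019

0.1955 m^3/s


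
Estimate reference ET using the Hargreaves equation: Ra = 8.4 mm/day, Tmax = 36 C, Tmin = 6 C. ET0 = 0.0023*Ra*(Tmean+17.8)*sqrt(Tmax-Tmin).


Tmean = (Tmax + Tmin)/2 = (36 + 6)/2 = 21.0
ET0 = 0.0023 * 8.4 * (21.0 + 17.8) * sqrt(36 - 6)
ET0 = 0.0023 * 8.4 * 38.8 * 5.477226

4.1058 mm/day


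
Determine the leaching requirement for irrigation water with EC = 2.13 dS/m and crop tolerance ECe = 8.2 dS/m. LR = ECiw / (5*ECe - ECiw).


LR = ECiw / (5*ECe - ECiw)
LR = 2.13 / (5*8.2 - 2.13)
LR = 2.13 / 38.8700

0.0548


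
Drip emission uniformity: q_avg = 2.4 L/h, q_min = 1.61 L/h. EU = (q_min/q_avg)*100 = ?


EU = (q_min/q_avg)*100 = (1.61/2.4)*100 = 67.0833%

67.0833 %


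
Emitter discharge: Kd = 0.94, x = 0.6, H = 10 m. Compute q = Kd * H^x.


q = Kd * H^x = 0.94 * 10^0.6 = 0.94 * 3.981072

3.7422 L/h


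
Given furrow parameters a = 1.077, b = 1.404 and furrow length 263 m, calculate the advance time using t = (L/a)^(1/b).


t = (L/a)^(1/b)
t = (263/1.077)^(1/1.404)
t = 244.196843^(1/1.404)

50.1961 min


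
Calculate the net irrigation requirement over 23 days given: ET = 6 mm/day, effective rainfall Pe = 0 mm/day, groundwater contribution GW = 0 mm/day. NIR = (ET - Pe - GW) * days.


Daily deficit = ET - Pe - GW = 6 - 0 - 0 = 6 mm/day
NIR = 6 * 23 = 138 mm

138.0000 mm


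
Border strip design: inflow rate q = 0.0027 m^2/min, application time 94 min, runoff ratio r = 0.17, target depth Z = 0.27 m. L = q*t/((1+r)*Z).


L = q*t/((1+r)*Z)
L = 0.0027*94/((1+0.17)*0.27)
L = 0.2538/0.3159

0.8034 m


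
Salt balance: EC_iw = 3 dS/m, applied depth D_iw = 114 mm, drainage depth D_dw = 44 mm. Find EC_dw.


EC_dw = EC_iw * D_iw / D_dw
EC_dw = 3 * 114 / 44
EC_dw = 342 / 44

7.7727 dS/m


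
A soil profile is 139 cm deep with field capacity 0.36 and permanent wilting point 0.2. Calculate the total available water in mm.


AWC = (FC - PWP) * d * 10
AWC = (0.36 - 0.2) * 139 * 10
AWC = 0.1600 * 139 * 10

222.4000 mm


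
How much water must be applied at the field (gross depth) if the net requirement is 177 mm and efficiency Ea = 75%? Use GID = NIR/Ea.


Ea = 75% = 0.75
GID = NIR / Ea = 177 / 0.75 = 236.0000 mm

236.0000 mm


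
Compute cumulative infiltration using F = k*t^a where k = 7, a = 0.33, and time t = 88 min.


F = k * t^a = 7 * 88^0.33
F = 7 * 4.382070

30.6745 mm


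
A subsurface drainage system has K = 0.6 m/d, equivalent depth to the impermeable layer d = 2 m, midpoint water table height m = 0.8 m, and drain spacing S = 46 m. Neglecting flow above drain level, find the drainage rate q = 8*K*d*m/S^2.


q = 8*K*d*m/S^2
q = 8*0.6*2*0.8/46^2
q = 7.6800 / 2116

0.0036 m/d


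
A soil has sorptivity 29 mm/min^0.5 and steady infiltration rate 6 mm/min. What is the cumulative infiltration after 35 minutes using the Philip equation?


F = S*sqrt(t) + A*t
F = 29*sqrt(35) + 6*35
F = 29*5.916080 + 210

381.5663 mm


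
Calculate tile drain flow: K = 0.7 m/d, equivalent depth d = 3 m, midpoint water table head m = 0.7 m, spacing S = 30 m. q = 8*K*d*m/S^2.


q = 8*K*d*m/S^2
q = 8*0.7*3*0.7/30^2
q = 11.7600 / 900

0.0131 m/d


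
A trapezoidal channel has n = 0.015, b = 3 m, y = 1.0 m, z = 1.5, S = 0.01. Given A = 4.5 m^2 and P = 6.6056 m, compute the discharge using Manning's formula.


R = A/P = 4.5/6.6056 = 0.681240
Q = (1/0.015) * 4.5 * 0.681240^(2/3) * 0.01^0.5

23.2267 m^3/s


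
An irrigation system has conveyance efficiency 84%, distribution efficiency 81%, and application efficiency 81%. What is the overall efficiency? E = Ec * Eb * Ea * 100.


Ec = 0.84, Eb = 0.81, Ea = 0.81
E = 0.84 * 0.81 * 0.81 * 100 = 55.1124%

55.1124 %


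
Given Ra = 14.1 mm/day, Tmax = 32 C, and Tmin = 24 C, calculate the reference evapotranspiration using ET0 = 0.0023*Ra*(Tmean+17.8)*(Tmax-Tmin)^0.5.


Tmean = (Tmax + Tmin)/2 = (32 + 24)/2 = 28.0
ET0 = 0.0023 * 14.1 * (28.0 + 17.8) * sqrt(32 - 24)
ET0 = 0.0023 * 14.1 * 45.8 * 2.828427

4.2010 mm/day


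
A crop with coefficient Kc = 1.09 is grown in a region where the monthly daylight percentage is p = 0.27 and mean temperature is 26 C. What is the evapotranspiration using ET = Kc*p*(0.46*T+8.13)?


ET = Kc * p * (0.46*T + 8.13)
ET = 1.09 * 0.27 * (0.46*26 + 8.13)
ET = 1.09 * 0.27 * 20.0900

5.9125 mm/day


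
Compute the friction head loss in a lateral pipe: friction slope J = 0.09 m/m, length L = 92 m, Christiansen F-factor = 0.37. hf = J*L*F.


hf = J * L * F = 0.09 * 92 * 0.37 = 3.0636 m

3.0636 m


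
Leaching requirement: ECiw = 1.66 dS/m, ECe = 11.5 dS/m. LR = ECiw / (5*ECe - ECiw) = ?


LR = ECiw / (5*ECe - ECiw)
LR = 1.66 / (5*11.5 - 1.66)
LR = 1.66 / 55.8400

0.0297


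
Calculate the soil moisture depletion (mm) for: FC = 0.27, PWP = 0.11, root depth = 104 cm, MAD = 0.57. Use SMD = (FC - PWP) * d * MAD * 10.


SMD = (FC - PWP) * d * MAD * 10
SMD = (0.27 - 0.11) * 104 * 0.57 * 10
SMD = 0.1600 * 104 * 0.57 * 10

94.8480 mm


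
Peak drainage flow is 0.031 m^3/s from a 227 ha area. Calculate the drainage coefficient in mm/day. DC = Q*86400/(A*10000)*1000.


DC = Q * 86400 / (A * 10000) * 1000
DC = 0.031 * 86400 / (227 * 10000) * 1000
DC = 2678400.0000 / 2270000

1.1799 mm/day


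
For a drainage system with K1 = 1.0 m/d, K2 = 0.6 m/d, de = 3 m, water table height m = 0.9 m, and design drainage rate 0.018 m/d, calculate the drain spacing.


S^2 = 8*K2*de*m/q + 4*K1*m^2/q
S^2 = 8*0.6*3*0.9/0.018 + 4*1.0*0.9^2/0.018
S = sqrt(900.0000)

30.0000 m


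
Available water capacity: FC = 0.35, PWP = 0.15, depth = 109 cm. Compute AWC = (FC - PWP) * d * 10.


AWC = (FC - PWP) * d * 10
AWC = (0.35 - 0.15) * 109 * 10
AWC = 0.2000 * 109 * 10

218.0000 mm


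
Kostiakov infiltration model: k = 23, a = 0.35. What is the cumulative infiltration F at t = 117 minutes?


F = k * t^a = 23 * 117^0.35
F = 23 * 5.294989

121.7847 mm


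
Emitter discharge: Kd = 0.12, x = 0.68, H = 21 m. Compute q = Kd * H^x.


q = Kd * H^x = 0.12 * 21^0.68 = 0.12 * 7.927005

0.9512 L/h


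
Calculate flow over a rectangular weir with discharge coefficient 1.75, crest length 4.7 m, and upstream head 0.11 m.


Q = C * L * H^(3/2) = 1.75 * 4.7 * 0.11^1.5 = 1.75 * 4.7 * 0.036483

0.3001 m^3/s


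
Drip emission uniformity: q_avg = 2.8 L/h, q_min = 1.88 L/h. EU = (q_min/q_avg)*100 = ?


EU = (q_min/q_avg)*100 = (1.88/2.8)*100 = 67.1429%

67.1429 %


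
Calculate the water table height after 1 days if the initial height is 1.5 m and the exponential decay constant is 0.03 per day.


m = m0 * exp(-k*t)
m = 1.5 * exp(-0.03 * 1)
m = 1.5 * exp(-0.0300)

1.4557 m


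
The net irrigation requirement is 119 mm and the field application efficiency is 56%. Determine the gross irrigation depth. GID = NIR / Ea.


Ea = 56% = 0.56
GID = NIR / Ea = 119 / 0.56 = 212.5000 mm

212.5000 mm


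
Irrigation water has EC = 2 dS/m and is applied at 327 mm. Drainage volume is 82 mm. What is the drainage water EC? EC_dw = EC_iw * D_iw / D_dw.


EC_dw = EC_iw * D_iw / D_dw
EC_dw = 2 * 327 / 82
EC_dw = 654 / 82

7.9756 dS/m


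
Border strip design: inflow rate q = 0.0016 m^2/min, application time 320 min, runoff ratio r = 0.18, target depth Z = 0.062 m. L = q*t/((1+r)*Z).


L = q*t/((1+r)*Z)
L = 0.0016*320/((1+0.18)*0.062)
L = 0.512/0.07316

6.9984 m


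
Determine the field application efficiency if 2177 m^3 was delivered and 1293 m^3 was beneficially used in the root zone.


Ea = V_root / V_field * 100 = 1293 / 2177 * 100 = 59.3937%

59.3937 %


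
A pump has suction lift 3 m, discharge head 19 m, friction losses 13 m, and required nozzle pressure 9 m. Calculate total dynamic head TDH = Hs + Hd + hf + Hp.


TDH = Hs + Hd + hf + Hp = 3 + 19 + 13 + 9 = 44

44 m


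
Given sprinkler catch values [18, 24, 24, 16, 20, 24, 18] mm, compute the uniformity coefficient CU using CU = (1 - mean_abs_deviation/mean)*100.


mean = 20.571429 mm
MAD = 2.938776 mm
CU = (1 - 2.938776/20.571429)*100

85.7143 %


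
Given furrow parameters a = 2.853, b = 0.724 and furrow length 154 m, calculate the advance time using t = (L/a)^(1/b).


t = (L/a)^(1/b)
t = (154/2.853)^(1/0.724)
t = 53.978268^(1/0.724)

246.9264 min


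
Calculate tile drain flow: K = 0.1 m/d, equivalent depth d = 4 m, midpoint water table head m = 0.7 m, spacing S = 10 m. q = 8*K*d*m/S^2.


q = 8*K*d*m/S^2
q = 8*0.1*4*0.7/10^2
q = 2.2400 / 100

0.0224 m/d


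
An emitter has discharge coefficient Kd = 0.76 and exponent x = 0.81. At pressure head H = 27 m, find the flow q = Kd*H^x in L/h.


q = Kd * H^x = 0.76 * 27^0.81 = 0.76 * 14.434597

10.9703 L/h


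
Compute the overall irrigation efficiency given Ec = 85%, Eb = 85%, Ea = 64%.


Ec = 0.85, Eb = 0.85, Ea = 0.64
E = 0.85 * 0.85 * 0.64 * 100 = 46.2400%

46.2400 %


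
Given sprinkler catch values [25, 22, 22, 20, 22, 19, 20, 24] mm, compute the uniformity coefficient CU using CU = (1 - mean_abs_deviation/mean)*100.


mean = 21.750000 mm
MAD = 1.562500 mm
CU = (1 - 1.562500/21.750000)*100

92.8161 %


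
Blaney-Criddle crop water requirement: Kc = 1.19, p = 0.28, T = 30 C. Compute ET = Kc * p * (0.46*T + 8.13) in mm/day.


ET = Kc * p * (0.46*T + 8.13)
ET = 1.19 * 0.28 * (0.46*30 + 8.13)
ET = 1.19 * 0.28 * 21.9300

7.3071 mm/day


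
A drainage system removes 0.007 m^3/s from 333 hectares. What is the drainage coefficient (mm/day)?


DC = Q * 86400 / (A * 10000) * 1000
DC = 0.007 * 86400 / (333 * 10000) * 1000
DC = 604800.0000 / 3330000

0.1816 mm/day


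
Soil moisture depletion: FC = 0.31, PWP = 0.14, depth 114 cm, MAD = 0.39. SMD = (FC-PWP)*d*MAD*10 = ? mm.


SMD = (FC - PWP) * d * MAD * 10
SMD = (0.31 - 0.14) * 114 * 0.39 * 10
SMD = 0.1700 * 114 * 0.39 * 10

75.5820 mm


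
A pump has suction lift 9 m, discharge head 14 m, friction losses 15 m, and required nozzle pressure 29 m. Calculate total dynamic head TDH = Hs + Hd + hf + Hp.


TDH = Hs + Hd + hf + Hp = 9 + 14 + 15 + 29 = 67

67 m


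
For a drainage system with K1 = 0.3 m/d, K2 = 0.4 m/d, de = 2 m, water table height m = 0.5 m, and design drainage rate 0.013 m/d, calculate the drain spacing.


S^2 = 8*K2*de*m/q + 4*K1*m^2/q
S^2 = 8*0.4*2*0.5/0.013 + 4*0.3*0.5^2/0.013
S = sqrt(269.2308)

16.4083 m


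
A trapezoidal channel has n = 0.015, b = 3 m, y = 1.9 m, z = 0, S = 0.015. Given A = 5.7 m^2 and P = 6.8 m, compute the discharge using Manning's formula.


R = A/P = 5.7/6.8 = 0.838235
Q = (1/0.015) * 5.7 * 0.838235^(2/3) * 0.015^0.5

41.3752 m^3/s


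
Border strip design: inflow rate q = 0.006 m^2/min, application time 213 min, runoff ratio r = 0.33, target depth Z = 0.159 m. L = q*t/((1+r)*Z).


L = q*t/((1+r)*Z)
L = 0.006*213/((1+0.33)*0.159)
L = 1.278/0.21147

6.0434 m


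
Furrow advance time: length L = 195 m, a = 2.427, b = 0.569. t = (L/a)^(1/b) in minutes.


t = (L/a)^(1/b)
t = (195/2.427)^(1/0.569)
t = 80.346106^(1/0.569)

2228.0098 min


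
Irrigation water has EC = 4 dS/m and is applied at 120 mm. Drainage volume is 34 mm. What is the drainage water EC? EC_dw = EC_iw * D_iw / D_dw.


EC_dw = EC_iw * D_iw / D_dw
EC_dw = 4 * 120 / 34
EC_dw = 480 / 34

14.1176 dS/m


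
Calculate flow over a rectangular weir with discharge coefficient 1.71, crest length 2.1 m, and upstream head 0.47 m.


Q = C * L * H^(3/2) = 1.71 * 2.1 * 0.47^1.5 = 1.71 * 2.1 * 0.322216

1.1571 m^3/s


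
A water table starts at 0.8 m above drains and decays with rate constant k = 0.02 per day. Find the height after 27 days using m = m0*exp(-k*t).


m = m0 * exp(-k*t)
m = 0.8 * exp(-0.02 * 27)
m = 0.8 * exp(-0.5400)

0.4662 m


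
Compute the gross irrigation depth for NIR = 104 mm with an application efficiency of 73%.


Ea = 73% = 0.73
GID = NIR / Ea = 104 / 0.73 = 142.4658 mm

142.4658 mm


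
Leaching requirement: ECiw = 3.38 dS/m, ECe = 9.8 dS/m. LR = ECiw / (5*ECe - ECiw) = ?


LR = ECiw / (5*ECe - ECiw)
LR = 3.38 / (5*9.8 - 3.38)
LR = 3.38 / 45.6200

0.0741


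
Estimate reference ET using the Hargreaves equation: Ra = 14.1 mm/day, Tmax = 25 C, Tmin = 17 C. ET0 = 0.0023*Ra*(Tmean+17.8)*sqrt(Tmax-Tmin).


Tmean = (Tmax + Tmin)/2 = (25 + 17)/2 = 21.0
ET0 = 0.0023 * 14.1 * (21.0 + 17.8) * sqrt(25 - 17)
ET0 = 0.0023 * 14.1 * 38.8 * 2.828427

3.5590 mm/day


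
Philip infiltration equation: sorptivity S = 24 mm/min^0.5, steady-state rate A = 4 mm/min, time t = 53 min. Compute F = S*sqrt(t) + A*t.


F = S*sqrt(t) + A*t
F = 24*sqrt(53) + 4*53
F = 24*7.280110 + 212

386.7226 mm


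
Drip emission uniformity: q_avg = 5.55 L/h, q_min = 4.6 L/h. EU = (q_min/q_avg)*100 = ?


EU = (q_min/q_avg)*100 = (4.6/5.55)*100 = 82.8829%

82.8829 %


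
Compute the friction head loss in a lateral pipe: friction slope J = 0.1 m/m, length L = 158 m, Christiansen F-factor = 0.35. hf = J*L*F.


hf = J * L * F = 0.1 * 158 * 0.35 = 5.5300 m

5.5300 m


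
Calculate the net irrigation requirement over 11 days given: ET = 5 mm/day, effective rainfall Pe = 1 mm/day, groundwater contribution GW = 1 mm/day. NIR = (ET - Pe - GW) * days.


Daily deficit = ET - Pe - GW = 5 - 1 - 1 = 3 mm/day
NIR = 3 * 11 = 33 mm

33.0000 mm


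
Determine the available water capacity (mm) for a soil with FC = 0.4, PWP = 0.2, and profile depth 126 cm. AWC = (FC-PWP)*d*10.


AWC = (FC - PWP) * d * 10
AWC = (0.4 - 0.2) * 126 * 10
AWC = 0.2000 * 126 * 10

252.0000 mm


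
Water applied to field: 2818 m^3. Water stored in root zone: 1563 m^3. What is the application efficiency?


Ea = V_root / V_field * 100 = 1563 / 2818 * 100 = 55.4649%

55.4649 %


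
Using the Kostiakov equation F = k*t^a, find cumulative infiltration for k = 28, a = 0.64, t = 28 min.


F = k * t^a = 28 * 28^0.64
F = 28 * 8.436866

236.2322 mm


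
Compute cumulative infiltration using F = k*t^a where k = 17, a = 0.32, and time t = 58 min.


F = k * t^a = 17 * 58^0.32
F = 17 * 3.666882

62.3370 mm


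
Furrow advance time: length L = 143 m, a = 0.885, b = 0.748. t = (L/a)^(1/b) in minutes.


t = (L/a)^(1/b)
t = (143/0.885)^(1/0.748)
t = 161.581921^(1/0.748)

896.1831 min


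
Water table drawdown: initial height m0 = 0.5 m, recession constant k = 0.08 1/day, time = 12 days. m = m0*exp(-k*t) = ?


m = m0 * exp(-k*t)
m = 0.5 * exp(-0.08 * 12)
m = 0.5 * exp(-0.9600)

0.1914 m


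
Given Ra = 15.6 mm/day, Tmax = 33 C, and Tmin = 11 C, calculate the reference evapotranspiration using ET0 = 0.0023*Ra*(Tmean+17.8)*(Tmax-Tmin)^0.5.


Tmean = (Tmax + Tmin)/2 = (33 + 11)/2 = 22.0
ET0 = 0.0023 * 15.6 * (22.0 + 17.8) * sqrt(33 - 11)
ET0 = 0.0023 * 15.6 * 39.8 * 4.690416

6.6980 mm/day


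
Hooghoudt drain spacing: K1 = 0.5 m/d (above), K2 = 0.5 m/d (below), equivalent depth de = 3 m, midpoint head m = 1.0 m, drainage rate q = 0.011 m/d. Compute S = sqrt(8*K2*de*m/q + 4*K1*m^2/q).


S^2 = 8*K2*de*m/q + 4*K1*m^2/q
S^2 = 8*0.5*3*1.0/0.011 + 4*0.5*1.0^2/0.011
S = sqrt(1272.7273)

35.6753 m


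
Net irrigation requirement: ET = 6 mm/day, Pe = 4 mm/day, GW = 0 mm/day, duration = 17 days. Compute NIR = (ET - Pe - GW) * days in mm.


Daily deficit = ET - Pe - GW = 6 - 4 - 0 = 2 mm/day
NIR = 2 * 17 = 34 mm

34.0000 mm


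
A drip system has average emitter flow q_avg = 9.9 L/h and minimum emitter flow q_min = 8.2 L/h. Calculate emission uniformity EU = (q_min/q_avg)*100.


EU = (q_min/q_avg)*100 = (8.2/9.9)*100 = 82.8283%

82.8283 %


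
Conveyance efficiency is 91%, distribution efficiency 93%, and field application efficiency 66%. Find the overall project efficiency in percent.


Ec = 0.91, Eb = 0.93, Ea = 0.66
E = 0.91 * 0.93 * 0.66 * 100 = 55.8558%

55.8558 %


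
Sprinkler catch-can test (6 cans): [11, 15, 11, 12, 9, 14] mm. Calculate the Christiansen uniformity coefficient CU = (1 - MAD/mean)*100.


mean = 12.000000 mm
MAD = 1.666667 mm
CU = (1 - 1.666667/12.000000)*100

86.1111 %


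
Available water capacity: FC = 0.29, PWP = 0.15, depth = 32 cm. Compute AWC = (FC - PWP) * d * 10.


AWC = (FC - PWP) * d * 10
AWC = (0.29 - 0.15) * 32 * 10
AWC = 0.1400 * 32 * 10

44.8000 mm


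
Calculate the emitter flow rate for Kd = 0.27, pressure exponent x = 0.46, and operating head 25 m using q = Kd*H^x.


q = Kd * H^x = 0.27 * 25^0.46 = 0.27 * 4.395947

1.1869 L/h


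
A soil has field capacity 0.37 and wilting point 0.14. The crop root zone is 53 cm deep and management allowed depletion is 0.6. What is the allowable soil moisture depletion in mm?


SMD = (FC - PWP) * d * MAD * 10
SMD = (0.37 - 0.14) * 53 * 0.6 * 10
SMD = 0.2300 * 53 * 0.6 * 10

73.1400 mm


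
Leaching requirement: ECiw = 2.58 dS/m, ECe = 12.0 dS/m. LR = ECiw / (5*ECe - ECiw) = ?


LR = ECiw / (5*ECe - ECiw)
LR = 2.58 / (5*12.0 - 2.58)
LR = 2.58 / 57.4200

0.0449


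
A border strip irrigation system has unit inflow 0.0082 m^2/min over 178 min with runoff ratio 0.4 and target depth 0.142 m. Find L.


L = q*t/((1+r)*Z)
L = 0.0082*178/((1+0.4)*0.142)
L = 1.4596/0.1988

7.3421 m


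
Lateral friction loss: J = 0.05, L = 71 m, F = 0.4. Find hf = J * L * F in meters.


hf = J * L * F = 0.05 * 71 * 0.4 = 1.4200 m

1.4200 m


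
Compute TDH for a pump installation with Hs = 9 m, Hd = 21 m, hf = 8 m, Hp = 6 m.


TDH = Hs + Hd + hf + Hp = 9 + 21 + 8 + 6 = 44

44 m


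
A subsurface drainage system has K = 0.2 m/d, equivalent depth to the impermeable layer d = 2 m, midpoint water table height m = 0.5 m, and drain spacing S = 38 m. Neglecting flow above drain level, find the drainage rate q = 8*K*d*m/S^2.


q = 8*K*d*m/S^2
q = 8*0.2*2*0.5/38^2
q = 1.6000 / 1444

0.0011 m/d


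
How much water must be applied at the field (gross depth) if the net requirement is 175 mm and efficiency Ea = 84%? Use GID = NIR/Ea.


Ea = 84% = 0.84
GID = NIR / Ea = 175 / 0.84 = 208.3333 mm

208.3333 mm


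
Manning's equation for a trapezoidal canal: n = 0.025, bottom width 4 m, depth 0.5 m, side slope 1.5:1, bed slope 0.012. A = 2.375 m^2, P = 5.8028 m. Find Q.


R = A/P = 2.375/5.8028 = 0.409285
Q = (1/0.025) * 2.375 * 0.409285^(2/3) * 0.012^0.5

5.7367 m^3/s


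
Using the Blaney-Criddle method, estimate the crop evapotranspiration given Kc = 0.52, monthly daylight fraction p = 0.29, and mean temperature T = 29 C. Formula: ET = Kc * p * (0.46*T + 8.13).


ET = Kc * p * (0.46*T + 8.13)
ET = 0.52 * 0.29 * (0.46*29 + 8.13)
ET = 0.52 * 0.29 * 21.4700

3.2377 mm/day


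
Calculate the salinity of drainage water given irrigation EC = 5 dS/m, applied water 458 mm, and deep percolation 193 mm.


EC_dw = EC_iw * D_iw / D_dw
EC_dw = 5 * 458 / 193
EC_dw = 2290 / 193

11.8653 dS/m


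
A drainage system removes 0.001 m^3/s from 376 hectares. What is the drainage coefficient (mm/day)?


DC = Q * 86400 / (A * 10000) * 1000
DC = 0.001 * 86400 / (376 * 10000) * 1000
DC = 86400.0000 / 3760000

0.0230 mm/day


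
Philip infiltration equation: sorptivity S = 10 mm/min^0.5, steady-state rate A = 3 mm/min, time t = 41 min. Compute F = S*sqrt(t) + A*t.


F = S*sqrt(t) + A*t
F = 10*sqrt(41) + 3*41
F = 10*6.403124 + 123

187.0312 mm


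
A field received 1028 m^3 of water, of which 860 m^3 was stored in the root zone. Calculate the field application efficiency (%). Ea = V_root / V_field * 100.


Ea = V_root / V_field * 100 = 860 / 1028 * 100 = 83.6576%

83.6576 %


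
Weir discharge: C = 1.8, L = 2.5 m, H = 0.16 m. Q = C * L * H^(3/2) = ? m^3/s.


Q = C * L * H^(3/2) = 1.8 * 2.5 * 0.16^1.5 = 1.8 * 2.5 * 0.064000

0.2880 m^3/s


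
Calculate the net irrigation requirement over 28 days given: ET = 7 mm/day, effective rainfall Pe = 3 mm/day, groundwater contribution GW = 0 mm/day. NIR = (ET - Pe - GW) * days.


Daily deficit = ET - Pe - GW = 7 - 3 - 0 = 4 mm/day
NIR = 4 * 28 = 112 mm

112.0000 mm


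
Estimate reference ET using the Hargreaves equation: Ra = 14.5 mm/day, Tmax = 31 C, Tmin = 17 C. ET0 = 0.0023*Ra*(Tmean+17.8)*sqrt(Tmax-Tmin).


Tmean = (Tmax + Tmin)/2 = (31 + 17)/2 = 24.0
ET0 = 0.0023 * 14.5 * (24.0 + 17.8) * sqrt(31 - 17)
ET0 = 0.0023 * 14.5 * 41.8 * 3.741657

5.2160 mm/day


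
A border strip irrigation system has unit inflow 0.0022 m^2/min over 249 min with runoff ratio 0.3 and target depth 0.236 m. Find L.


L = q*t/((1+r)*Z)
L = 0.0022*249/((1+0.3)*0.236)
L = 0.5478/0.3068

1.7855 m


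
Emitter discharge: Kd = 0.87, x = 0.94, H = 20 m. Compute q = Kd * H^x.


q = Kd * H^x = 0.87 * 20^0.94 = 0.87 * 16.709682

14.5374 L/h


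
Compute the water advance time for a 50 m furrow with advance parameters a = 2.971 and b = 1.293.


t = (L/a)^(1/b)
t = (50/2.971)^(1/1.293)
t = 16.829350^(1/1.293)

8.8764 min


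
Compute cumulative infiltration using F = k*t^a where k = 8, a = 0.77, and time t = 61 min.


F = k * t^a = 8 * 61^0.77
F = 8 * 23.697579

189.5806 mm


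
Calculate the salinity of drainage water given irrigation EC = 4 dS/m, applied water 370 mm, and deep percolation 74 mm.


EC_dw = EC_iw * D_iw / D_dw
EC_dw = 4 * 370 / 74
EC_dw = 1480 / 74

20.0000 dS/m


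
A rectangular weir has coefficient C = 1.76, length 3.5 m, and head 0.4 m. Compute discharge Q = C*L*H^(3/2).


Q = C * L * H^(3/2) = 1.76 * 3.5 * 0.4^1.5 = 1.76 * 3.5 * 0.252982

1.5584 m^3/s


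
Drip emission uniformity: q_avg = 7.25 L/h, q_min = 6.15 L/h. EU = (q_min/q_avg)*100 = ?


EU = (q_min/q_avg)*100 = (6.15/7.25)*100 = 84.8276%

84.8276 %


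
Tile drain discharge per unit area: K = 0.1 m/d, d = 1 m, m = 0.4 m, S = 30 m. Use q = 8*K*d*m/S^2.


q = 8*K*d*m/S^2
q = 8*0.1*1*0.4/30^2
q = 0.3200 / 900

3.5556e-04 m/d


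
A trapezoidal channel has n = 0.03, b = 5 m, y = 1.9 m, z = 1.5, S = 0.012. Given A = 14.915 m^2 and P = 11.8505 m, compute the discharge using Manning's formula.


R = A/P = 14.915/11.8505 = 1.258597
Q = (1/0.03) * 14.915 * 1.258597^(2/3) * 0.012^0.5

63.4868 m^3/s


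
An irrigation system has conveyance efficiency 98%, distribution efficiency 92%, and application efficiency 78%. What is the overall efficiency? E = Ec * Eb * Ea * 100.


Ec = 0.98, Eb = 0.92, Ea = 0.78
E = 0.98 * 0.92 * 0.78 * 100 = 70.3248%

70.3248 %


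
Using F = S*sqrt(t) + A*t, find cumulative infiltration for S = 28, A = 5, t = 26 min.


F = S*sqrt(t) + A*t
F = 28*sqrt(26) + 5*26
F = 28*5.099020 + 130

272.7726 mm


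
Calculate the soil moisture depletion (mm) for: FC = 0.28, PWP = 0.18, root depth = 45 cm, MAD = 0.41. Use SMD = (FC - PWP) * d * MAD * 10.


SMD = (FC - PWP) * d * MAD * 10
SMD = (0.28 - 0.18) * 45 * 0.41 * 10
SMD = 0.1000 * 45 * 0.41 * 10

18.4500 mm


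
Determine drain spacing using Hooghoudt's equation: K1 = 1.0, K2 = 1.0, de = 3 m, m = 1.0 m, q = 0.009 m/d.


S^2 = 8*K2*de*m/q + 4*K1*m^2/q
S^2 = 8*1.0*3*1.0/0.009 + 4*1.0*1.0^2/0.009
S = sqrt(3111.1111)

55.7773 m


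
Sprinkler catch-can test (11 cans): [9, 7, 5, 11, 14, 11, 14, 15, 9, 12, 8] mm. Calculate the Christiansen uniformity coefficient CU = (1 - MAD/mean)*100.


mean = 10.454545 mm
MAD = 2.595041 mm
CU = (1 - 2.595041/10.454545)*100

75.1779 %


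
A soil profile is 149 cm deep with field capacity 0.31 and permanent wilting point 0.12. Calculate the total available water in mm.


AWC = (FC - PWP) * d * 10
AWC = (0.31 - 0.12) * 149 * 10
AWC = 0.1900 * 149 * 10

283.1000 mm
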